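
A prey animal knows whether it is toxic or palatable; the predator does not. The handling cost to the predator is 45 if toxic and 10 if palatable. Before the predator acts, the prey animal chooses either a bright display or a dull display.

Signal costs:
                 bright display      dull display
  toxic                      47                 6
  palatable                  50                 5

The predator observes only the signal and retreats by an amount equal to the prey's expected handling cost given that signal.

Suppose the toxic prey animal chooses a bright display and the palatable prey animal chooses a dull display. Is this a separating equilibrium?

If types separate, bright display earns payment 45 and dull display earns 10.
Toxic: bright display gives 45 − 47 = -2; dull display gives 10 − 6 = 4. Would deviate. ✗
Palatable: dull display gives 10 − 5 = 5; bright display gives 45 − 50 = -5. No deviation. ✓

No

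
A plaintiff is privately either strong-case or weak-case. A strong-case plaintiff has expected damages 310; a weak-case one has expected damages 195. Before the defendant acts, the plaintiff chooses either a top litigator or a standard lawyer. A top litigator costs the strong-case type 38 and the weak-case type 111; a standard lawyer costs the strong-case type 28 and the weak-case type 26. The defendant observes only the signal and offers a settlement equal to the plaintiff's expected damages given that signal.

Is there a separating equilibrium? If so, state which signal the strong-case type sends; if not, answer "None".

None

Try strong-case → top litigator, weak-case → standard lawyer:
  If types separate, top litigator earns payment 310 and standard lawyer earns 195.
  Strong-case: top litigator gives 310 − 38 = 272; standard lawyer gives 195 − 28 = 167. No deviation. ✓
  Weak-case: standard lawyer gives 195 − 26 = 169; top litigator gives 310 − 111 = 199. Would deviate. ✗
Try strong-case → standard lawyer, weak-case → top litigator:
  If types separate, standard lawyer earns payment 310 and top litigator earns 195.
  Strong-case: standard lawyer gives 310 − 28 = 282; top litigator gives 195 − 38 = 157. No deviation. ✓
  Weak-case: top litigator gives 195 − 111 = 84; standard lawyer gives 310 − 26 = 284. Would deviate. ✗
Neither assignment is incentive-compatible.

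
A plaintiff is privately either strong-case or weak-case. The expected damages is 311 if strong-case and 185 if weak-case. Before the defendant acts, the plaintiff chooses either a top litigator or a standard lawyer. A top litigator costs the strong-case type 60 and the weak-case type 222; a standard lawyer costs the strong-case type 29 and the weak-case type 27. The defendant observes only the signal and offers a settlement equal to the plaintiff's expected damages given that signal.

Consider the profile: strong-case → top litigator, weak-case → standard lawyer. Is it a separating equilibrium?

Yes

If types separate, top litigator earns payment 311 and standard lawyer earns 185.
Strong-case: top litigator gives 311 − 60 = 251; standard lawyer gives 185 − 29 = 156. No deviation. ✓
Weak-case: standard lawyer gives 185 − 27 = 158; top litigator gives 311 − 222 = 89. No deviation. ✓
Neither type gains from mimicking the other.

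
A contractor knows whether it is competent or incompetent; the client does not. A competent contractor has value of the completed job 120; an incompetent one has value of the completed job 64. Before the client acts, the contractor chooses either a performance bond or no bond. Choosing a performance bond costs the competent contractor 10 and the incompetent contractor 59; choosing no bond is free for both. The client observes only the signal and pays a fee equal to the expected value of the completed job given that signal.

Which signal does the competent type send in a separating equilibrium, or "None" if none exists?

bond

Try competent → bond, incompetent → no bond:
  Under separation the client infers type exactly: bond → competent (pays 120), no bond → incompetent (pays 64).
  Competent: bond gives 120 − 10 = 110; no bond gives 64 − 0 = 64. No deviation. ✓
  Incompetent: no bond gives 64 − 0 = 64; bond gives 120 − 59 = 61. No deviation. ✓
Both hold — the competent type sends bond.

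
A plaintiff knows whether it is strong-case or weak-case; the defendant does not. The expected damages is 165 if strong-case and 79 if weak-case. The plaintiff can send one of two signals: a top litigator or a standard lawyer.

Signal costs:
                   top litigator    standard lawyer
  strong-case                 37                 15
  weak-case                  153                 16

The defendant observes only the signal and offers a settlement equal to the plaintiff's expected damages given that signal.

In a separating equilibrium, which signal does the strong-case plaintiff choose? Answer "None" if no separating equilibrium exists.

Try strong-case → top litigator, weak-case → standard lawyer:
  If types separate, top litigator earns payment 165 and standard lawyer earns 79.
  Strong-case: top litigator gives 165 − 37 = 128; standard lawyer gives 79 − 15 = 64. No deviation. ✓
  Weak-case: standard lawyer gives 79 − 16 = 63; top litigator gives 165 − 153 = 12. No deviation. ✓
Both hold — the strong-case type sends top litigator.

top litigator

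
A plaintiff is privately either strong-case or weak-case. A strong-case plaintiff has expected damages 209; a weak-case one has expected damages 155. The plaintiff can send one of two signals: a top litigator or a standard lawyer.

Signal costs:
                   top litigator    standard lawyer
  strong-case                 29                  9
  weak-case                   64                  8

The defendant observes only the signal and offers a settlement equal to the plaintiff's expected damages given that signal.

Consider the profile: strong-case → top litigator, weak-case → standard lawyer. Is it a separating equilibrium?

Under separation the defendant infers type exactly: top litigator → strong-case (pays 209), standard lawyer → weak-case (pays 155).
Strong-case: top litigator gives 209 − 29 = 180; standard lawyer gives 155 − 9 = 146. No deviation. ✓
Weak-case: standard lawyer gives 155 − 8 = 147; top litigator gives 209 − 64 = 145. No deviation. ✓
Neither type gains from mimicking the other.

Yes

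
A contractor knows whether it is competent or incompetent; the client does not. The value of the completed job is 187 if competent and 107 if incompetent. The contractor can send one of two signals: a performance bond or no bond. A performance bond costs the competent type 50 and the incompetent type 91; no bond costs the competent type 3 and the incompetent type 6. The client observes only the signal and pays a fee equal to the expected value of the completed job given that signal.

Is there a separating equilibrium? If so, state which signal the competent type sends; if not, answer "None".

bond

Try competent → bond, incompetent → no bond:
  If types separate, bond earns payment 187 and no bond earns 107.
  Competent: bond gives 187 − 50 = 137; no bond gives 107 − 3 = 104. No deviation. ✓
  Incompetent: no bond gives 107 − 6 = 101; bond gives 187 − 91 = 96. No deviation. ✓
Both hold — the competent type sends bond.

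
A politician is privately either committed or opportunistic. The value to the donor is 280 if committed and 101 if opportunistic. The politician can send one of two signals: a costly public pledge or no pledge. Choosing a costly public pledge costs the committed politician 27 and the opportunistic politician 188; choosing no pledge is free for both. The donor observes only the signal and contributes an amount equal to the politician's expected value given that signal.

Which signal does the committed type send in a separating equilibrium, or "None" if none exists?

Try committed → pledge, opportunistic → no pledge:
  If types separate, pledge earns payment 280 and no pledge earns 101.
  Committed: pledge gives 280 − 27 = 253; no pledge gives 101 − 0 = 101. No deviation. ✓
  Opportunistic: no pledge gives 101 − 0 = 101; pledge gives 280 − 188 = 92. No deviation. ✓
Both hold — the committed type sends pledge.

pledge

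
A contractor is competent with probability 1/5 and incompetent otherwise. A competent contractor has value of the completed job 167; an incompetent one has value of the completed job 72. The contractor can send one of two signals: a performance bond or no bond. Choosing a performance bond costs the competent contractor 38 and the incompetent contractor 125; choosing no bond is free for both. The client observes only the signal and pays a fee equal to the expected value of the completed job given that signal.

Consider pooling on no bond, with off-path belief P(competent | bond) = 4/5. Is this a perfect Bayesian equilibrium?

No

At the pooled signal (no bond) the client holds the prior 1/5 and pays 1/5·167 + 4/5·72 = 91. Off-path (bond) belief 4/5 gives 4/5·167 + 1/5·72 = 148.
Competent: no bond gives 91 − 0 = 91; bond gives 148 − 38 = 110. Deviates. ✗
Incompetent: no bond gives 91 − 0 = 91; bond gives 148 − 125 = 23. Stays. ✓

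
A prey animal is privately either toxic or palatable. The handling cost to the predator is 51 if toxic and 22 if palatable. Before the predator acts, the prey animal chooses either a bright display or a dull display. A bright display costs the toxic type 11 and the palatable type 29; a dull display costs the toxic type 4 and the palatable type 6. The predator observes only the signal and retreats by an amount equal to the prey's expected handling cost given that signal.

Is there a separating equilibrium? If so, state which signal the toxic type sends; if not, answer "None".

None

Try toxic → bright display, palatable → dull display:
  Under separation the predator infers type exactly: bright display → toxic (pays 51), dull display → palatable (pays 22).
  Toxic: bright display gives 51 − 11 = 40; dull display gives 22 − 4 = 18. No deviation. ✓
  Palatable: dull display gives 22 − 6 = 16; bright display gives 51 − 29 = 22. Would deviate. ✗
Try toxic → dull display, palatable → bright display:
  Under separation the predator infers type exactly: dull display → toxic (pays 51), bright display → palatable (pays 22).
  Toxic: dull display gives 51 − 4 = 47; bright display gives 22 − 11 = 11. No deviation. ✓
  Palatable: bright display gives 22 − 29 = -7; dull display gives 51 − 6 = 45. Would deviate. ✗
Neither assignment is incentive-compatible.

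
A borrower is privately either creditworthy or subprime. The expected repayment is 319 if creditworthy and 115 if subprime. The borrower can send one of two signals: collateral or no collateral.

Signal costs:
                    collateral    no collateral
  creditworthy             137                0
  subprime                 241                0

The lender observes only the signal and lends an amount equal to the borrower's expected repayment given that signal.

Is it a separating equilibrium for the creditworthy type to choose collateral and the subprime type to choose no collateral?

Yes

If types separate, collateral earns payment 319 and no collateral earns 115.
Creditworthy: collateral gives 319 − 137 = 182; no collateral gives 115 − 0 = 115. No deviation. ✓
Subprime: no collateral gives 115 − 0 = 115; collateral gives 319 − 241 = 78. No deviation. ✓
Both incentive constraints hold.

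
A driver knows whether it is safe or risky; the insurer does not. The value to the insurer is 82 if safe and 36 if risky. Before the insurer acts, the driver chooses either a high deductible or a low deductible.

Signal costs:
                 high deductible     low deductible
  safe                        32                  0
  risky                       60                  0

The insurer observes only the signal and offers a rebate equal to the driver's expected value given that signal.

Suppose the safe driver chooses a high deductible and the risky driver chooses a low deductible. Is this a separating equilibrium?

Yes

Under separation the insurer infers type exactly: high deductible → safe (pays 82), low deductible → risky (pays 36).
Safe: high deductible gives 82 − 32 = 50; low deductible gives 36 − 0 = 36. No deviation. ✓
Risky: low deductible gives 36 − 0 = 36; high deductible gives 82 − 60 = 22. No deviation. ✓
Neither type gains from mimicking the other.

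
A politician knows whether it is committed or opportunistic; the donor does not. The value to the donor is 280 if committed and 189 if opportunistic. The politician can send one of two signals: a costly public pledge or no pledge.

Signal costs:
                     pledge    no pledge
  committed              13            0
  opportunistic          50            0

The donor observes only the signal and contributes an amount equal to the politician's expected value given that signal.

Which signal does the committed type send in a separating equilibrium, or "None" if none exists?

Try committed → pledge, opportunistic → no pledge:
  Under separation the donor infers type exactly: pledge → committed (pays 280), no pledge → opportunistic (pays 189).
  Committed: pledge gives 280 − 13 = 267; no pledge gives 189 − 0 = 189. No deviation. ✓
  Opportunistic: no pledge gives 189 − 0 = 189; pledge gives 280 − 50 = 230. Would deviate. ✗
Try committed → no pledge, opportunistic → pledge:
  Under separation the donor infers type exactly: no pledge → committed (pays 280), pledge → opportunistic (pays 189).
  Committed: no pledge gives 280 − 0 = 280; pledge gives 189 − 13 = 176. No deviation. ✓
  Opportunistic: pledge gives 189 − 50 = 139; no pledge gives 280 − 0 = 280. Would deviate. ✗
Neither assignment is incentive-compatible.

None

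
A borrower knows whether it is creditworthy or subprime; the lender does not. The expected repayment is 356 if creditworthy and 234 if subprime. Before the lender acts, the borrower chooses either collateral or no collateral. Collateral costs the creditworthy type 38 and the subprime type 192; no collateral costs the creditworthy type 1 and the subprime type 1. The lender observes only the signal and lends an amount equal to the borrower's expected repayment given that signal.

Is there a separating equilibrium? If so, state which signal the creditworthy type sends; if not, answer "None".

Try creditworthy → collateral, subprime → no collateral:
  Under separation the lender infers type exactly: collateral → creditworthy (pays 356), no collateral → subprime (pays 234).
  Creditworthy: collateral gives 356 − 38 = 318; no collateral gives 234 − 1 = 233. No deviation. ✓
  Subprime: no collateral gives 234 − 1 = 233; collateral gives 356 − 192 = 164. No deviation. ✓
Both hold — the creditworthy type sends collateral.

collateral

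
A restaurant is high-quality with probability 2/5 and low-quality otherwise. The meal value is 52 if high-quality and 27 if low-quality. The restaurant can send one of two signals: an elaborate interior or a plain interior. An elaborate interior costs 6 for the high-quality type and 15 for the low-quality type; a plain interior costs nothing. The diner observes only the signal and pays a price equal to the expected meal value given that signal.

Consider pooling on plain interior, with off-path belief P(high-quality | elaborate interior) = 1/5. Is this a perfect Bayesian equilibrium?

At the pooled signal (plain interior) the diner holds the prior 2/5 and pays 2/5·52 + 3/5·27 = 37. Off-path (elaborate interior) belief 1/5 gives 1/5·52 + 4/5·27 = 32.
High-quality: plain interior gives 37 − 0 = 37; elaborate interior gives 32 − 6 = 26. Stays. ✓
Low-quality: plain interior gives 37 − 0 = 37; elaborate interior gives 32 − 15 = 17. Stays. ✓

Yes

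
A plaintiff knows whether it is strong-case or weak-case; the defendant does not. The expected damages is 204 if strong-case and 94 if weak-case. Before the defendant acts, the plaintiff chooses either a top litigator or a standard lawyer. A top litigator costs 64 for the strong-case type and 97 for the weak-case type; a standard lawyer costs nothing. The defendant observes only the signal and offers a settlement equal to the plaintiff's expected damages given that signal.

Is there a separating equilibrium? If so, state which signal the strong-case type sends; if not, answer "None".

Try strong-case → top litigator, weak-case → standard lawyer:
  If types separate, top litigator earns payment 204 and standard lawyer earns 94.
  Strong-case: top litigator gives 204 − 64 = 140; standard lawyer gives 94 − 0 = 94. No deviation. ✓
  Weak-case: standard lawyer gives 94 − 0 = 94; top litigator gives 204 − 97 = 107. Would deviate. ✗
Try strong-case → standard lawyer, weak-case → top litigator:
  If types separate, standard lawyer earns payment 204 and top litigator earns 94.
  Strong-case: standard lawyer gives 204 − 0 = 204; top litigator gives 94 − 64 = 30. No deviation. ✓
  Weak-case: top litigator gives 94 − 97 = -3; standard lawyer gives 204 − 0 = 204. Would deviate. ✗
Neither assignment is incentive-compatible.

None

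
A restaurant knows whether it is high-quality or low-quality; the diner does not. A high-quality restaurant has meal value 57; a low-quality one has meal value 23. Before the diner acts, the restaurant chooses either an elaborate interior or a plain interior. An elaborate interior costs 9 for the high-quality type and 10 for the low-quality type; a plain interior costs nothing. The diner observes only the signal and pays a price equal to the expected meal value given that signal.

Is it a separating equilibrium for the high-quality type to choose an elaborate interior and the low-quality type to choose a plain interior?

Under separation the diner infers type exactly: elaborate interior → high-quality (pays 57), plain interior → low-quality (pays 23).
High-quality: elaborate interior gives 57 − 9 = 48; plain interior gives 23 − 0 = 23. No deviation. ✓
Low-quality: plain interior gives 23 − 0 = 23; elaborate interior gives 57 − 10 = 47. Would deviate. ✗

No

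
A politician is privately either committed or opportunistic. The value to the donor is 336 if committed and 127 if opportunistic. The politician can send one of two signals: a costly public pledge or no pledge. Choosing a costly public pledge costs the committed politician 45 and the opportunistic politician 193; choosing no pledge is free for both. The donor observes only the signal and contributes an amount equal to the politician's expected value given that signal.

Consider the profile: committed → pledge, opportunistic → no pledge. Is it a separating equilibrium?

Under separation the donor infers type exactly: pledge → committed (pays 336), no pledge → opportunistic (pays 127).
Committed: pledge gives 336 − 45 = 291; no pledge gives 127 − 0 = 127. No deviation. ✓
Opportunistic: no pledge gives 127 − 0 = 127; pledge gives 336 − 193 = 143. Would deviate. ✗

No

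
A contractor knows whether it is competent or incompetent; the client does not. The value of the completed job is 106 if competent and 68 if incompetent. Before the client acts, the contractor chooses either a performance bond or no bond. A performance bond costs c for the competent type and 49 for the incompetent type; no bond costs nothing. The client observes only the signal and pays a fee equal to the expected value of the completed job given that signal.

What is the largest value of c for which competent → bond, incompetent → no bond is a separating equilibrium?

38

Under separation: bond → competent (pays 106); no bond → incompetent (pays 68).
Incompetent: 68 − 0 = 68 ≥ 106 − 49 = 57. Holds regardless of c. ✓
Competent: 106 − c ≥ 68 − 0, so c ≤ 106 − 68 = 38.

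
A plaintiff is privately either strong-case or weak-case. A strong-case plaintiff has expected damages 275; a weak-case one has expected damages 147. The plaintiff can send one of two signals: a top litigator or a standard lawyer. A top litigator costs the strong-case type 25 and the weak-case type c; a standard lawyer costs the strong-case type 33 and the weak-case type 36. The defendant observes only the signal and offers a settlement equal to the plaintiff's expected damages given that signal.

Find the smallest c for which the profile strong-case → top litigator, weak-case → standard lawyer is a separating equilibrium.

164

Under separation: top litigator → strong-case (pays 275); standard lawyer → weak-case (pays 147).
Strong-case: 275 − 25 = 250 ≥ 147 − 33 = 114. Holds regardless of c. ✓
Weak-case: 147 − 36 ≥ 275 − c, so c ≥ 275 − 111 = 164.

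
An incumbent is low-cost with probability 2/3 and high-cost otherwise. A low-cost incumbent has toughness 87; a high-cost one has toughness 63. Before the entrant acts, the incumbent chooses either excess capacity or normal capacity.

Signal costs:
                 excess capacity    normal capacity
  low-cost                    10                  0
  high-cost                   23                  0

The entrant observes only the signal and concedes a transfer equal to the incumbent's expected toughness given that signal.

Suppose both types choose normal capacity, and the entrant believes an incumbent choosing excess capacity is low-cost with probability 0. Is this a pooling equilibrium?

At the pooled signal (normal capacity) the entrant holds the prior 2/3 and pays 2/3·87 + 1/3·63 = 79. Off-path (excess capacity) belief 0 gives 0·87 + 1·63 = 63.
Low-cost: normal capacity gives 79 − 0 = 79; excess capacity gives 63 − 10 = 53. Stays. ✓
High-cost: normal capacity gives 79 − 0 = 79; excess capacity gives 63 − 23 = 40. Stays. ✓

Yes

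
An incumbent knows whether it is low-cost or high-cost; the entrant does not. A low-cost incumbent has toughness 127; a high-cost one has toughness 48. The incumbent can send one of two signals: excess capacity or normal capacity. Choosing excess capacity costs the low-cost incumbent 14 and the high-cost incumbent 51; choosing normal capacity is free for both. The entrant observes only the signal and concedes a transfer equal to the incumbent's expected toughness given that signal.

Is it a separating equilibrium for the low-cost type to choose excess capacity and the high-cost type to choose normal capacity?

No

If types separate, excess capacity earns payment 127 and normal capacity earns 48.
Low-cost: excess capacity gives 127 − 14 = 113; normal capacity gives 48 − 0 = 48. No deviation. ✓
High-cost: normal capacity gives 48 − 0 = 48; excess capacity gives 127 − 51 = 76. Would deviate. ✗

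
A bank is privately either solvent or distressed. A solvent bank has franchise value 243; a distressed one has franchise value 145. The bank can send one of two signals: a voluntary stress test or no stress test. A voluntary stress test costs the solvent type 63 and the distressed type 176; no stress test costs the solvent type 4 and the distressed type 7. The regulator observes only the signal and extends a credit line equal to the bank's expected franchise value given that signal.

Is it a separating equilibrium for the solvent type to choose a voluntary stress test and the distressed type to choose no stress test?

Yes

If types separate, stress test earns payment 243 and no stress test earns 145.
Solvent: stress test gives 243 − 63 = 180; no stress test gives 145 − 4 = 141. No deviation. ✓
Distressed: no stress test gives 145 − 7 = 138; stress test gives 243 − 176 = 67. No deviation. ✓
Neither type gains from mimicking the other.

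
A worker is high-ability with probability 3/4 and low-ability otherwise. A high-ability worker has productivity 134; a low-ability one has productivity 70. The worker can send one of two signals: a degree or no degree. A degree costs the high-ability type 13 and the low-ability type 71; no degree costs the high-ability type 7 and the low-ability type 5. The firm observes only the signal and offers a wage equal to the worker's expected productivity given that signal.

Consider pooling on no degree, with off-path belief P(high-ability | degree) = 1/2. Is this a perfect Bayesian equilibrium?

On the equilibrium path (no degree) the firm holds the prior 3/4 and pays 3/4·134 + 1/4·70 = 118. Off-path (degree) belief 1/2 gives 1/2·134 + 1/2·70 = 102.
High-ability: no degree gives 118 − 7 = 111; degree gives 102 − 13 = 89. Stays. ✓
Low-ability: no degree gives 118 − 5 = 113; degree gives 102 − 71 = 31. Stays. ✓
Beliefs are Bayes-consistent on-path and both types best-respond.

Yes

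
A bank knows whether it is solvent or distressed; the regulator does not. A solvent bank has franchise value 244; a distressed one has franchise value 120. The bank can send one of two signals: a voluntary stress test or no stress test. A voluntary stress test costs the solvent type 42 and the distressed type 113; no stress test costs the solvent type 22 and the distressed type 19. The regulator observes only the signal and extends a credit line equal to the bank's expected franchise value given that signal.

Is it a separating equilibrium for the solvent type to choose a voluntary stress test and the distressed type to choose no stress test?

If types separate, stress test earns payment 244 and no stress test earns 120.
Solvent: stress test gives 244 − 42 = 202; no stress test gives 120 − 22 = 98. No deviation. ✓
Distressed: no stress test gives 120 − 19 = 101; stress test gives 244 − 113 = 131. Would deviate. ✗

No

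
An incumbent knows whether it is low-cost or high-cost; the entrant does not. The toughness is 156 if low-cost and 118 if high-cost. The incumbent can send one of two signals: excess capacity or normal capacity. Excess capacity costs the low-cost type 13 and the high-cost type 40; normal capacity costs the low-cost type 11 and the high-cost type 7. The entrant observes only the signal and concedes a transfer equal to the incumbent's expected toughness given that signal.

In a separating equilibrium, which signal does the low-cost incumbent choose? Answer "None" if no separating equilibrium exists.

None

Try low-cost → excess capacity, high-cost → normal capacity:
  If types separate, excess capacity earns payment 156 and normal capacity earns 118.
  Low-cost: excess capacity gives 156 − 13 = 143; normal capacity gives 118 − 11 = 107. No deviation. ✓
  High-cost: normal capacity gives 118 − 7 = 111; excess capacity gives 156 − 40 = 116. Would deviate. ✗
Try low-cost → normal capacity, high-cost → excess capacity:
  If types separate, normal capacity earns payment 156 and excess capacity earns 118.
  Low-cost: normal capacity gives 156 − 11 = 145; excess capacity gives 118 − 13 = 105. No deviation. ✓
  High-cost: excess capacity gives 118 − 40 = 78; normal capacity gives 156 − 7 = 149. Would deviate. ✗
Neither assignment is incentive-compatible.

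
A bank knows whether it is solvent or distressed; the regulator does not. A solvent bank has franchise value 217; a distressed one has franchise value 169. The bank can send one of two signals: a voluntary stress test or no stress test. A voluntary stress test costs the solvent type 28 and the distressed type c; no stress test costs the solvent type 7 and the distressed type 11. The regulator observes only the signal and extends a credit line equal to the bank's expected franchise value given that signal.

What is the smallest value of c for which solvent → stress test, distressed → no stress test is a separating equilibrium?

Under separation: stress test → solvent (pays 217); no stress test → distressed (pays 169).
Solvent: 217 − 28 = 189 ≥ 169 − 7 = 162. Holds regardless of c. ✓
Distressed: 169 − 11 ≥ 217 − c, so c ≥ 217 − 158 = 59.

59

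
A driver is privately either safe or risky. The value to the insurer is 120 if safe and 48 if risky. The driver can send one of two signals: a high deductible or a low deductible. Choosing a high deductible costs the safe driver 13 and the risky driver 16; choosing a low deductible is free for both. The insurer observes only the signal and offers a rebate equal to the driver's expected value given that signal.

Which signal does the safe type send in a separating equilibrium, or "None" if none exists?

Try safe → high deductible, risky → low deductible:
  If types separate, high deductible earns payment 120 and low deductible earns 48.
  Safe: high deductible gives 120 − 13 = 107; low deductible gives 48 − 0 = 48. No deviation. ✓
  Risky: low deductible gives 48 − 0 = 48; high deductible gives 120 − 16 = 104. Would deviate. ✗
Try safe → low deductible, risky → high deductible:
  If types separate, low deductible earns payment 120 and high deductible earns 48.
  Safe: low deductible gives 120 − 0 = 120; high deductible gives 48 − 13 = 35. No deviation. ✓
  Risky: high deductible gives 48 − 16 = 32; low deductible gives 120 − 0 = 120. Would deviate. ✗
Neither assignment is incentive-compatible.

None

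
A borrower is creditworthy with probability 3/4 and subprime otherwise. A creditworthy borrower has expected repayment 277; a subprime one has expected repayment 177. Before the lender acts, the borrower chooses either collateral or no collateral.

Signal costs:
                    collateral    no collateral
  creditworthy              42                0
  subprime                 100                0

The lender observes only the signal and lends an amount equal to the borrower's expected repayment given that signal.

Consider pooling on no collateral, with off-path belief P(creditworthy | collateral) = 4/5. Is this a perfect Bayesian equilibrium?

On the equilibrium path (no collateral) the lender holds the prior 3/4 and pays 3/4·277 + 1/4·177 = 252. Off-path (collateral) belief 4/5 gives 4/5·277 + 1/5·177 = 257.
Creditworthy: no collateral gives 252 − 0 = 252; collateral gives 257 − 42 = 215. Stays. ✓
Subprime: no collateral gives 252 − 0 = 252; collateral gives 257 − 100 = 157. Stays. ✓
Beliefs are Bayes-consistent on-path and both types best-respond.

Yes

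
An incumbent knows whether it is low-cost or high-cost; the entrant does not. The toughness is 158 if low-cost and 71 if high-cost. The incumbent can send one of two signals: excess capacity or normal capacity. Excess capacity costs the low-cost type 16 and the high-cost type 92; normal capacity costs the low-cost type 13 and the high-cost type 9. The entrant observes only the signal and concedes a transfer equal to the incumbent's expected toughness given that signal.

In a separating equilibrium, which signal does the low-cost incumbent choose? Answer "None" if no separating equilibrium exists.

Try low-cost → excess capacity, high-cost → normal capacity:
  If types separate, excess capacity earns payment 158 and normal capacity earns 71.
  Low-cost: excess capacity gives 158 − 16 = 142; normal capacity gives 71 − 13 = 58. No deviation. ✓
  High-cost: normal capacity gives 71 − 9 = 62; excess capacity gives 158 − 92 = 66. Would deviate. ✗
Try low-cost → normal capacity, high-cost → excess capacity:
  If types separate, normal capacity earns payment 158 and excess capacity earns 71.
  Low-cost: normal capacity gives 158 − 13 = 145; excess capacity gives 71 − 16 = 55. No deviation. ✓
  High-cost: excess capacity gives 71 − 92 = -21; normal capacity gives 158 − 9 = 149. Would deviate. ✗
Neither assignment is incentive-compatible.

None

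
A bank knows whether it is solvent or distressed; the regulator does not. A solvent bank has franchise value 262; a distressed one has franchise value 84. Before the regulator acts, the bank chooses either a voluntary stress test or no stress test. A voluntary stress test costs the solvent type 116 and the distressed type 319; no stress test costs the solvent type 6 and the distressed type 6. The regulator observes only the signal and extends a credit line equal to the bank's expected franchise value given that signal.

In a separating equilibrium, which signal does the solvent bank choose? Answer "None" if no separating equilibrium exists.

Try solvent → stress test, distressed → no stress test:
  If types separate, stress test earns payment 262 and no stress test earns 84.
  Solvent: stress test gives 262 − 116 = 146; no stress test gives 84 − 6 = 78. No deviation. ✓
  Distressed: no stress test gives 84 − 6 = 78; stress test gives 262 − 319 = -57. No deviation. ✓
Both hold — the solvent type sends stress test.

stress test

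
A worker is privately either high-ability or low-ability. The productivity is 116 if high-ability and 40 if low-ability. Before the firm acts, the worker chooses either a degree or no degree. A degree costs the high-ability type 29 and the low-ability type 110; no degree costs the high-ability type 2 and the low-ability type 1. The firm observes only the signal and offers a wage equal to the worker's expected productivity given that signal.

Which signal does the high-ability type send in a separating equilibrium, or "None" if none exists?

degree

Try high-ability → degree, low-ability → no degree:
  Under separation the firm infers type exactly: degree → high-ability (pays 116), no degree → low-ability (pays 40).
  High-ability: degree gives 116 − 29 = 87; no degree gives 40 − 2 = 38. No deviation. ✓
  Low-ability: no degree gives 40 − 1 = 39; degree gives 116 − 110 = 6. No deviation. ✓
Both hold — the high-ability type sends degree.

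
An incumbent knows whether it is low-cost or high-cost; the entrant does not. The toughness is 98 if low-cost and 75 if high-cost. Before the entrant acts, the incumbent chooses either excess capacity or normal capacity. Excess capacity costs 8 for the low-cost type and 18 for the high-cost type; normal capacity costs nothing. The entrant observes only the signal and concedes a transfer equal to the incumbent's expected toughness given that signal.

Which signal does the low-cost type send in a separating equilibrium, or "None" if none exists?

None

Try low-cost → excess capacity, high-cost → normal capacity:
  If types separate, excess capacity earns payment 98 and normal capacity earns 75.
  Low-cost: excess capacity gives 98 − 8 = 90; normal capacity gives 75 − 0 = 75. No deviation. ✓
  High-cost: normal capacity gives 75 − 0 = 75; excess capacity gives 98 − 18 = 80. Would deviate. ✗
Try low-cost → normal capacity, high-cost → excess capacity:
  If types separate, normal capacity earns payment 98 and excess capacity earns 75.
  Low-cost: normal capacity gives 98 − 0 = 98; excess capacity gives 75 − 8 = 67. No deviation. ✓
  High-cost: excess capacity gives 75 − 18 = 57; normal capacity gives 98 − 0 = 98. Would deviate. ✗
Neither assignment is incentive-compatible.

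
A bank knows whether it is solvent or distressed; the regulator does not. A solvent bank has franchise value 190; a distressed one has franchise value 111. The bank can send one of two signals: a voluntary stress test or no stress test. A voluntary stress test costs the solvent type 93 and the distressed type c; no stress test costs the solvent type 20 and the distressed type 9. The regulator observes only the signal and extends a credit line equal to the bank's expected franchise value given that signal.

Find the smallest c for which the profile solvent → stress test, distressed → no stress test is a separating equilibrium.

Under separation: stress test → solvent (pays 190); no stress test → distressed (pays 111).
Solvent: 190 − 93 = 97 ≥ 111 − 20 = 91. Holds regardless of c. ✓
Distressed: 111 − 9 ≥ 190 − c, so c ≥ 190 − 102 = 88.

88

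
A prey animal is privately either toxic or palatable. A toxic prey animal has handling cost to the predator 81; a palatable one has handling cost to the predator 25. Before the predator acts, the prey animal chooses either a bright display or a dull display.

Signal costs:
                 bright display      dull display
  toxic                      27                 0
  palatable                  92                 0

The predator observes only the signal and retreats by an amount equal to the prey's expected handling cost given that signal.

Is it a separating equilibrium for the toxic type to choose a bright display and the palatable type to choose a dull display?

If types separate, bright display earns payment 81 and dull display earns 25.
Toxic: bright display gives 81 − 27 = 54; dull display gives 25 − 0 = 25. No deviation. ✓
Palatable: dull display gives 25 − 0 = 25; bright display gives 81 − 92 = -11. No deviation. ✓
Both incentive constraints hold.

Yes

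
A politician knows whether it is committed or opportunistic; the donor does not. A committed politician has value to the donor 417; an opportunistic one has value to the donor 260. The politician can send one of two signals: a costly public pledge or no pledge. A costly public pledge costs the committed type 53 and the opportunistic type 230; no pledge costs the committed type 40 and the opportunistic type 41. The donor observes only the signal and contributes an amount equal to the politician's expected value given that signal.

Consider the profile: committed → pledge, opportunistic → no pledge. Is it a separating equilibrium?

Under separation the donor infers type exactly: pledge → committed (pays 417), no pledge → opportunistic (pays 260).
Committed: pledge gives 417 − 53 = 364; no pledge gives 260 − 40 = 220. No deviation. ✓
Opportunistic: no pledge gives 260 − 41 = 219; pledge gives 417 − 230 = 187. No deviation. ✓
Both incentive constraints hold.

Yes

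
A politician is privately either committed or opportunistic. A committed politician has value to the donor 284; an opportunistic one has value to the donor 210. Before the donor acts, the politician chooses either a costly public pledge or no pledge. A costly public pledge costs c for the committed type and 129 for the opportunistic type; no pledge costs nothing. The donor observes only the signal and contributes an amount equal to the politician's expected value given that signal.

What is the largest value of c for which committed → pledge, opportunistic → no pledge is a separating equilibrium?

74

Under separation: pledge → committed (pays 284); no pledge → opportunistic (pays 210).
Opportunistic: 210 − 0 = 210 ≥ 284 − 129 = 155. Holds regardless of c. ✓
Committed: 284 − c ≥ 210 − 0, so c ≤ 284 − 210 = 74.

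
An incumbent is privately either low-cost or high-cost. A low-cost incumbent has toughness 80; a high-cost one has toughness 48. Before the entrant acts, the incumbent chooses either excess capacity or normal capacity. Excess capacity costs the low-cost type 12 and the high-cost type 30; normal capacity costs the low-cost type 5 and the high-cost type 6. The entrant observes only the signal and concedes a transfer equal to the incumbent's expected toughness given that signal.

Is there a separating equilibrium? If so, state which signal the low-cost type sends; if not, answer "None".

Try low-cost → excess capacity, high-cost → normal capacity:
  If types separate, excess capacity earns payment 80 and normal capacity earns 48.
  Low-cost: excess capacity gives 80 − 12 = 68; normal capacity gives 48 − 5 = 43. No deviation. ✓
  High-cost: normal capacity gives 48 − 6 = 42; excess capacity gives 80 − 30 = 50. Would deviate. ✗
Try low-cost → normal capacity, high-cost → excess capacity:
  If types separate, normal capacity earns payment 80 and excess capacity earns 48.
  Low-cost: normal capacity gives 80 − 5 = 75; excess capacity gives 48 − 12 = 36. No deviation. ✓
  High-cost: excess capacity gives 48 − 30 = 18; normal capacity gives 80 − 6 = 74. Would deviate. ✗
Neither assignment is incentive-compatible.

None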